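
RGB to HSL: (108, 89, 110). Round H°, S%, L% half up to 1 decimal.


Normalize: R'=108/255≈0.4235, G'=89/255≈0.3490, B'=110/255≈0.4314
Max=110/255, Min=89/255, Δ=Max-Min=21/255
L = (Max+Min)/2 = (110+89)/510 = 199/510 = 0.39019… → L = 39.0%
L ≤ 0.5 → S = Δ/(Max+Min) = 21/(110+89) = 21/199 = 0.10552… → S = 10.6%
(the 1/255 factors cancel in S and H, so raw channel differences can be used)
Max is B' → H = 60 × ((R-G)/Δ + 4) = 60 × ((108-89)/21 + 4)
  19/21 + 4 = 0.9047… + 4 = 4.9047…
  H = 60 × 4.9047… = 294.285…° → H = 294.3°
= HSL(294.3°, 10.6%, 39.0%)


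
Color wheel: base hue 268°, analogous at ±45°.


Base hue: 268°
Left analog: (268 - 45) mod 360 = 223°
Right analog: (268 + 45) mod 360 = 313°
Analogous hues = 223° and 313°


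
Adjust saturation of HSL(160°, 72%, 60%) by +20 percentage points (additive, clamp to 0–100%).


Original S = 72%
Adjustment = +20 percentage points
New S = 72 + (20) = 92
Clamp to [0, 100] → 92
= HSL(160°, 92%, 60%)


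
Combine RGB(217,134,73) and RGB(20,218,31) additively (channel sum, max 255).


Additive: each channel = min(255, C₁+C₂)
R: 217+20 = 237 → 237
G: 134+218 = 352 → 255
B: 73+31 = 104 → 104
= RGB(237, 255, 104)


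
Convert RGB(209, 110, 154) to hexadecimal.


R = 209 → D1 (hex)
G = 110 → 6E (hex)
B = 154 → 9A (hex)
Hex = #D16E9A


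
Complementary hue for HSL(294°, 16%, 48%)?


Complement = opposite side of color wheel = hue + 180°
H' = (294 + 180) mod 360 = 114°
S and L unchanged.
= HSL(114°, 16%, 48%)


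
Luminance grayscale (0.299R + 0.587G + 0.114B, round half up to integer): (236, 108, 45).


Gray = 0.299×R + 0.587×G + 0.114×B
Gray = 0.299×236 + 0.587×108 + 0.114×45
Gray = 70.564 + 63.396 + 5.130
Gray = 139.090 → round half up → 139
Gray = 139


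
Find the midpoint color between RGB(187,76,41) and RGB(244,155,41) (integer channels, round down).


Midpoint: each channel = ⌊(C₁+C₂)/2⌋
R: ⌊(187+244)/2⌋ = 215
G: ⌊(76+155)/2⌋ = 115
B: ⌊(41+41)/2⌋ = 41
= RGB(215, 115, 41)


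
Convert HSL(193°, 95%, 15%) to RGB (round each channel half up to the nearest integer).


H=193°, S=0.95, L=0.15
C = (1-|2L-1|)×S = (1-|-0.70|)×0.95 = 0.285
H' = H/60 = 193/60 ≈ 3.2167; X = C×(1-|H' mod 2 - 1|) = 0.22325
m = L - C/2 = 0.15 - 0.1425 = 0.0075
Sector ⌊H'⌋ = 3 → (R',G',B') = (0.0, 0.22325, 0.285)
RGB = ((R'+m)×255, (G'+m)×255, (B'+m)×255) = (1.9125, 58.84125, 74.5875)
Round half up → RGB(2, 59, 75)


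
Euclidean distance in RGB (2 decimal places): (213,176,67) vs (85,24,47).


d = √[(R₁-R₂)² + (G₁-G₂)² + (B₁-B₂)²]
d = √[(213-85)² + (176-24)² + (67-47)²]
d = √[16384 + 23104 + 400]
d = √39888
d ≈ 199.72


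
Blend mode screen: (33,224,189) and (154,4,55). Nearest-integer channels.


Screen: C = 255 - (255-A)×(255-B)/255, rounded to nearest integer
R: 255 - (255-33)×(255-154)/255 = 255 - 22422/255 ≈ 255 - 87.929 = 167.071 → 167
G: 255 - (255-224)×(255-4)/255 = 255 - 7781/255 ≈ 255 - 30.514 = 224.486 → 224
B: 255 - (255-189)×(255-55)/255 = 255 - 13200/255 ≈ 255 - 51.765 = 203.235 → 203
= RGB(167, 224, 203)


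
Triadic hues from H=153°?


Triadic: equally spaced at 120° intervals
H1 = 153°
H2 = (153 + 120) mod 360 = 273°
H3 = (153 + 240) mod 360 = 33°
Triadic = 153°, 273°, 33°


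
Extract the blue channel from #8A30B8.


Color: #8A30B8
R = 8A = 138
G = 30 = 48
B = B8 = 184
Blue = 184


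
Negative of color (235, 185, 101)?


Invert: (255-R, 255-G, 255-B)
R: 255-235 = 20
G: 255-185 = 70
B: 255-101 = 154
= RGB(20, 70, 154)


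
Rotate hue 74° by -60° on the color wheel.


New hue = (H + rotation) mod 360
New hue = (74 -60) mod 360
= 14 mod 360
= 14°


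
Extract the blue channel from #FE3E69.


Color: #FE3E69
R = FE = 254
G = 3E = 62
B = 69 = 105
Blue = 105


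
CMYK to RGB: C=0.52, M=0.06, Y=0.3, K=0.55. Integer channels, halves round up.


R = 255 × (1-C) × (1-K) = 255 × 0.48 × 0.45 = 55.08 → 55
G = 255 × (1-M) × (1-K) = 255 × 0.94 × 0.45 = 107.865 → 108
B = 255 × (1-Y) × (1-K) = 255 × 0.70 × 0.45 = 80.325 → 80
= RGB(55, 108, 80)


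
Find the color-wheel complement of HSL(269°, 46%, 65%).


Complement = opposite side of color wheel = hue + 180°
H' = (269 + 180) mod 360 = 89°
S and L unchanged.
= HSL(89°, 46%, 65%)


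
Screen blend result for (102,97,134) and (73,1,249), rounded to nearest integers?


Screen: C = 255 - (255-A)×(255-B)/255, rounded to nearest integer
R: 255 - (255-102)×(255-73)/255 = 255 - 27846/255 ≈ 255 - 109.200 = 145.800 → 146
G: 255 - (255-97)×(255-1)/255 = 255 - 40132/255 ≈ 255 - 157.380 = 97.620 → 98
B: 255 - (255-134)×(255-249)/255 = 255 - 726/255 ≈ 255 - 2.847 = 252.153 → 252
= RGB(146, 98, 252)


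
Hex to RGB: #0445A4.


04 → 4 (R)
45 → 69 (G)
A4 → 164 (B)
= RGB(4, 69, 164)


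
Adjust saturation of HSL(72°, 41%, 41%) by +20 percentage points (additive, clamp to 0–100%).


Original S = 41%
Adjustment = +20 percentage points
New S = 41 + (20) = 61
Clamp to [0, 100] → 61
= HSL(72°, 61%, 41%)


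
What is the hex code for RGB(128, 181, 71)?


R = 128 → 80 (hex)
G = 181 → B5 (hex)
B = 71 → 47 (hex)
Hex = #80B547


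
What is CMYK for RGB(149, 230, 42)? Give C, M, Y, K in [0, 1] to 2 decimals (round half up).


R'=149/255≈0.5843, G'=230/255≈0.9020, B'=42/255≈0.1647
K = 1 - max(R',G',B') = 1 - 230/255 = 25/255 = 0.09803… → 0.10
(1-R'-K)/(1-K) simplifies to (max-R)/max with max = 230:
C = (230-149)/230 = 81/230 = 0.35217… → 0.35
M = (230-230)/230 = 0/230 = 0 → 0.00
Y = (230-42)/230 = 188/230 = 0.81739… → 0.82
= CMYK(0.35, 0.00, 0.82, 0.10)


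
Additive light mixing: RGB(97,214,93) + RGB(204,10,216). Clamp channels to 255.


Additive: each channel = min(255, C₁+C₂)
R: 97+204 = 301 → 255
G: 214+10 = 224 → 224
B: 93+216 = 309 → 255
= RGB(255, 224, 255)


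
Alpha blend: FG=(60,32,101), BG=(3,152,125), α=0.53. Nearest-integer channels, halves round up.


C = α×F + (1-α)×B, with 1-α = 0.47
R: 0.53×60 + 0.47×3 = 31.80 + 1.41 = 33.21 → 33
G: 0.53×32 + 0.47×152 = 16.96 + 71.44 = 88.40 → 88
B: 0.53×101 + 0.47×125 = 53.53 + 58.75 = 112.28 → 112
= RGB(33, 88, 112)


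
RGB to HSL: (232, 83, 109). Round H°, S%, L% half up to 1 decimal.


Normalize: R'=232/255≈0.9098, G'=83/255≈0.3255, B'=109/255≈0.4275
Max=232/255, Min=83/255, Δ=Max-Min=149/255
L = (Max+Min)/2 = (232+83)/510 = 315/510 = 0.61764… → L = 61.8%
L > 0.5 → S = Δ/(2-Max-Min) = 149/(510-232-83) = 149/195 = 0.76410… → S = 76.4%
(the 1/255 factors cancel in S and H, so raw channel differences can be used)
Max is R' → H = 60 × (((G-B)/Δ) mod 6) = 60 × (((83-109)/149) mod 6)
  (-26)/149 = -0.1744…; negative, so add 6 → 5.8255…
  H = 60 × 5.8255… = 349.530…° → H = 349.5°
= HSL(349.5°, 76.4%, 61.8%)


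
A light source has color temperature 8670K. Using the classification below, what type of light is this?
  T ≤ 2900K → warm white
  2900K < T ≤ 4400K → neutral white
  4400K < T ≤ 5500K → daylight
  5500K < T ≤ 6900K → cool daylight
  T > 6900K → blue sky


Temperature: 8670K
8670K > 6900K → blue sky
Classification: blue sky


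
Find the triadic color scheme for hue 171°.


Triadic: equally spaced at 120° intervals
H1 = 171°
H2 = (171 + 120) mod 360 = 291°
H3 = (171 + 240) mod 360 = 51°
Triadic = 171°, 291°, 51°


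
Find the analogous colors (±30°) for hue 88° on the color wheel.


Base hue: 88°
Left analog: (88 - 30) mod 360 = 58°
Right analog: (88 + 30) mod 360 = 118°
Analogous hues = 58° and 118°


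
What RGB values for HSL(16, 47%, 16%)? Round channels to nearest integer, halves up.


H=16°, S=0.47, L=0.16
C = (1-|2L-1|)×S = (1-|-0.68|)×0.47 = 0.1504
H' = H/60 = 16/60 ≈ 0.2667; X = C×(1-|H' mod 2 - 1|) ≈ 0.0401
m = L - C/2 = 0.16 - 0.0752 = 0.0848
Sector ⌊H'⌋ = 0 → (R',G',B') = (0.1504, ≈0.0401, 0.0)
RGB = ((R'+m)×255, (G'+m)×255, (B'+m)×255) = (59.976, 31.8512, 21.624)
Round half up → RGB(60, 32, 22)


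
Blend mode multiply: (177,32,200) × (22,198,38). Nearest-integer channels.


Multiply: C = A×B/255, rounded to nearest integer
R: 177×22/255 = 3894/255 ≈ 15.271 → 15
G: 32×198/255 = 6336/255 ≈ 24.847 → 25
B: 200×38/255 = 7600/255 ≈ 29.804 → 30
= RGB(15, 25, 30)


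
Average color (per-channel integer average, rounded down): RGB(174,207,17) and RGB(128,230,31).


Midpoint: each channel = ⌊(C₁+C₂)/2⌋
R: ⌊(174+128)/2⌋ = 151
G: ⌊(207+230)/2⌋ = 218
B: ⌊(17+31)/2⌋ = 24
= RGB(151, 218, 24)


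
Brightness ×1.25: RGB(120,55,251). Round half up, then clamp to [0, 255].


Multiply each channel by 1.25, round half up, clamp to [0, 255]
R: 120×1.25 = 150
G: 55×1.25 = 68.75 → round → 69
B: 251×1.25 = 313.75 → round → 314 → clamp → 255
= RGB(150, 69, 255)


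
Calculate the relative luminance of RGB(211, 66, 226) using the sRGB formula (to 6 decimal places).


Linearize each channel (sRGB transfer function): c = v/255; c_lin = c/12.92 if c ≤ 0.04045, else ((c+0.055)/1.055)^2.4
  R: 211/255 ≈ 0.827451 > 0.04045 → ((0.827451+0.055)/1.055)^2.4 ≈ 0.651406
  G: 66/255 ≈ 0.258824 > 0.04045 → ((0.258824+0.055)/1.055)^2.4 ≈ 0.054480
  B: 226/255 ≈ 0.886275 > 0.04045 → ((0.886275+0.055)/1.055)^2.4 ≈ 0.760525
R_lin = 0.651406, G_lin = 0.054480, B_lin = 0.760525
L = 0.2126×R + 0.7152×G + 0.0722×B
L = 0.2126×0.651406 + 0.7152×0.054480 + 0.0722×0.760525
L ≈ 0.232363


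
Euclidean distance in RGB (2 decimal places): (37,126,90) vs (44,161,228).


d = √[(R₁-R₂)² + (G₁-G₂)² + (B₁-B₂)²]
d = √[(37-44)² + (126-161)² + (90-228)²]
d = √[49 + 1225 + 19044]
d = √20318
d ≈ 142.54


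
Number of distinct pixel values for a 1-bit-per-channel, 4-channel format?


Total bits = 1 bits/channel × 4 channels = 4 bits
Distinct pixel values = 2^4
= 16 pixel values


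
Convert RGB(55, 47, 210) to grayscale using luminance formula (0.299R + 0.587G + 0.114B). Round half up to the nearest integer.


Gray = 0.299×R + 0.587×G + 0.114×B
Gray = 0.299×55 + 0.587×47 + 0.114×210
Gray = 16.445 + 27.589 + 23.940
Gray = 67.974 → round half up → 68
Gray = 68


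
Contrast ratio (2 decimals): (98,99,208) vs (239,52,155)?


Linearize each sRGB channel c=v/255: c/12.92 if c ≤ 0.04045 else ((c+0.055)/1.055)^2.4
L = 0.2126×R_lin + 0.7152×G_lin + 0.0722×B_lin
Color 1 (98,99,208):
  R=98: 98/255≈0.3843 > 0.04045 → ((0.3843+0.055)/1.055)^2.4 ≈ 0.12214
  G=99: 99/255≈0.3882 > 0.04045 → ((0.3882+0.055)/1.055)^2.4 ≈ 0.12477
  B=208: 208/255≈0.8157 > 0.04045 → ((0.8157+0.055)/1.055)^2.4 ≈ 0.63076
  L1 = 0.2126×0.12214 + 0.7152×0.12477 + 0.0722×0.63076 ≈ 0.16074
Color 2 (239,52,155):
  R=239: 239/255≈0.9373 > 0.04045 → ((0.9373+0.055)/1.055)^2.4 ≈ 0.86316
  G=52: 52/255≈0.2039 > 0.04045 → ((0.2039+0.055)/1.055)^2.4 ≈ 0.03434
  B=155: 155/255≈0.6078 > 0.04045 → ((0.6078+0.055)/1.055)^2.4 ≈ 0.32778
  L2 = 0.2126×0.86316 + 0.7152×0.03434 + 0.0722×0.32778 ≈ 0.23173
Lighter = 0.23173, Darker = 0.16074
Ratio = (L_lighter + 0.05) / (L_darker + 0.05)
Ratio = (0.23173 + 0.05) / (0.16074 + 0.05) = 0.28173 / 0.21074 ≈ 1.3368
Ratio ≈ 1.34:1


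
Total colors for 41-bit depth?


Colors = 2^bits = 2^41
= 2,199,023,255,552 colors


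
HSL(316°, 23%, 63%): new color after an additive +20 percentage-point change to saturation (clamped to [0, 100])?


Original S = 23%
Adjustment = +20 percentage points
New S = 23 + (20) = 43
Clamp to [0, 100] → 43
= HSL(316°, 43%, 63%)


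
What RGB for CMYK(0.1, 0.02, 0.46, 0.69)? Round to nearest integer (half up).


R = 255 × (1-C) × (1-K) = 255 × 0.90 × 0.31 = 71.145 → 71
G = 255 × (1-M) × (1-K) = 255 × 0.98 × 0.31 = 77.469 → 77
B = 255 × (1-Y) × (1-K) = 255 × 0.54 × 0.31 = 42.687 → 43
= RGB(71, 77, 43)


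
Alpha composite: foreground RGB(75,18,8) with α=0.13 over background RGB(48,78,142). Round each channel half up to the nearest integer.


C = α×F + (1-α)×B, with 1-α = 0.87
R: 0.13×75 + 0.87×48 = 9.75 + 41.76 = 51.51 → 52
G: 0.13×18 + 0.87×78 = 2.34 + 67.86 = 70.20 → 70
B: 0.13×8 + 0.87×142 = 1.04 + 123.54 = 124.58 → 125
= RGB(52, 70, 125)


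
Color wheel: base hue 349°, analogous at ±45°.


Base hue: 349°
Left analog: (349 - 45) mod 360 = 304°
Right analog: (349 + 45) mod 360 = 34°
Analogous hues = 304° and 34°


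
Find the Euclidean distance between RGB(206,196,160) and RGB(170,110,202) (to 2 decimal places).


d = √[(R₁-R₂)² + (G₁-G₂)² + (B₁-B₂)²]
d = √[(206-170)² + (196-110)² + (160-202)²]
d = √[1296 + 7396 + 1764]
d = √10456
d ≈ 102.25


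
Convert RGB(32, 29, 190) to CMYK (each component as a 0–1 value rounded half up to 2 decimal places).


R'=32/255≈0.1255, G'=29/255≈0.1137, B'=190/255≈0.7451
K = 1 - max(R',G',B') = 1 - 190/255 = 65/255 = 0.25490… → 0.25
(1-R'-K)/(1-K) simplifies to (max-R)/max with max = 190:
C = (190-32)/190 = 158/190 = 0.83157… → 0.83
M = (190-29)/190 = 161/190 = 0.84736… → 0.85
Y = (190-190)/190 = 0/190 = 0 → 0.00
= CMYK(0.83, 0.85, 0.00, 0.25)


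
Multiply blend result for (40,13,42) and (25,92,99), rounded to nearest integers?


Multiply: C = A×B/255, rounded to nearest integer
R: 40×25/255 = 1000/255 ≈ 3.922 → 4
G: 13×92/255 = 1196/255 ≈ 4.690 → 5
B: 42×99/255 = 4158/255 ≈ 16.306 → 16
= RGB(4, 5, 16)


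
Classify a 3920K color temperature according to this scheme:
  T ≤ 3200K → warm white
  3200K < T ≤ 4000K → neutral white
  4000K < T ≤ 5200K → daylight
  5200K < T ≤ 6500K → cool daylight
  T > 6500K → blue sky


Temperature: 3920K
3200K < 3920K ≤ 4000K → neutral white
Classification: neutral white


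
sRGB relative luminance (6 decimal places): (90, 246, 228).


Linearize each channel (sRGB transfer function): c = v/255; c_lin = c/12.92 if c ≤ 0.04045, else ((c+0.055)/1.055)^2.4
  R: 90/255 ≈ 0.352941 > 0.04045 → ((0.352941+0.055)/1.055)^2.4 ≈ 0.102242
  G: 246/255 ≈ 0.964706 > 0.04045 → ((0.964706+0.055)/1.055)^2.4 ≈ 0.921582
  B: 228/255 ≈ 0.894118 > 0.04045 → ((0.894118+0.055)/1.055)^2.4 ≈ 0.775822
R_lin = 0.102242, G_lin = 0.921582, B_lin = 0.775822
L = 0.2126×R + 0.7152×G + 0.0722×B
L = 0.2126×0.102242 + 0.7152×0.921582 + 0.0722×0.775822
L ≈ 0.736866


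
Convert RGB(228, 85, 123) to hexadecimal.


R = 228 → E4 (hex)
G = 85 → 55 (hex)
B = 123 → 7B (hex)
Hex = #E4557B


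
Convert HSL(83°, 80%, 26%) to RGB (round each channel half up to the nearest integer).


H=83°, S=0.80, L=0.26
C = (1-|2L-1|)×S = (1-|-0.48|)×0.80 = 0.416
H' = H/60 = 83/60 ≈ 1.3833; X = C×(1-|H' mod 2 - 1|) ≈ 0.2565
m = L - C/2 = 0.26 - 0.208 = 0.052
Sector ⌊H'⌋ = 1 → (R',G',B') = (≈0.2565, 0.416, 0.0)
RGB = ((R'+m)×255, (G'+m)×255, (B'+m)×255) = (78.676, 119.34, 13.26)
Round half up → RGB(79, 119, 13)


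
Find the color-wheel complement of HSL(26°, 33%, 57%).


Complement = opposite side of color wheel = hue + 180°
H' = (26 + 180) mod 360 = 206°
S and L unchanged.
= HSL(206°, 33%, 57%)


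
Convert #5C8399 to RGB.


5C → 92 (R)
83 → 131 (G)
99 → 153 (B)
= RGB(92, 131, 153)


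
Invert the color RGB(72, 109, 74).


Invert: (255-R, 255-G, 255-B)
R: 255-72 = 183
G: 255-109 = 146
B: 255-74 = 181
= RGB(183, 146, 181)


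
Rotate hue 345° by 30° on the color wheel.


New hue = (H + rotation) mod 360
New hue = (345 + 30) mod 360
= 375 mod 360
= 15°


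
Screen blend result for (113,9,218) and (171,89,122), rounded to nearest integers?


Screen: C = 255 - (255-A)×(255-B)/255, rounded to nearest integer
R: 255 - (255-113)×(255-171)/255 = 255 - 11928/255 ≈ 255 - 46.776 = 208.224 → 208
G: 255 - (255-9)×(255-89)/255 = 255 - 40836/255 ≈ 255 - 160.141 = 94.859 → 95
B: 255 - (255-218)×(255-122)/255 = 255 - 4921/255 ≈ 255 - 19.298 = 235.702 → 236
= RGB(208, 95, 236)


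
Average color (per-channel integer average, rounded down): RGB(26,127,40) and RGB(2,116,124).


Midpoint: each channel = ⌊(C₁+C₂)/2⌋
R: ⌊(26+2)/2⌋ = 14
G: ⌊(127+116)/2⌋ = 121
B: ⌊(40+124)/2⌋ = 82
= RGB(14, 121, 82)


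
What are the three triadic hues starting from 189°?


Triadic: equally spaced at 120° intervals
H1 = 189°
H2 = (189 + 120) mod 360 = 309°
H3 = (189 + 240) mod 360 = 69°
Triadic = 189°, 309°, 69°


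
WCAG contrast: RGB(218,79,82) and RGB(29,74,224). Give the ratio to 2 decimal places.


Linearize each sRGB channel c=v/255: c/12.92 if c ≤ 0.04045 else ((c+0.055)/1.055)^2.4
L = 0.2126×R_lin + 0.7152×G_lin + 0.0722×B_lin
Color 1 (218,79,82):
  R=218: 218/255≈0.8549 > 0.04045 → ((0.8549+0.055)/1.055)^2.4 ≈ 0.70110
  G=79: 79/255≈0.3098 > 0.04045 → ((0.3098+0.055)/1.055)^2.4 ≈ 0.07819
  B=82: 82/255≈0.3216 > 0.04045 → ((0.3216+0.055)/1.055)^2.4 ≈ 0.08438
  L1 = 0.2126×0.70110 + 0.7152×0.07819 + 0.0722×0.08438 ≈ 0.21107
Color 2 (29,74,224):
  R=29: 29/255≈0.1137 > 0.04045 → ((0.1137+0.055)/1.055)^2.4 ≈ 0.01229
  G=74: 74/255≈0.2902 > 0.04045 → ((0.2902+0.055)/1.055)^2.4 ≈ 0.06848
  B=224: 224/255≈0.8784 > 0.04045 → ((0.8784+0.055)/1.055)^2.4 ≈ 0.74540
  L2 = 0.2126×0.01229 + 0.7152×0.06848 + 0.0722×0.74540 ≈ 0.10541
Lighter = 0.21107, Darker = 0.10541
Ratio = (L_lighter + 0.05) / (L_darker + 0.05)
Ratio = (0.21107 + 0.05) / (0.10541 + 0.05) = 0.26107 / 0.15541 ≈ 1.6799
Ratio ≈ 1.68:1


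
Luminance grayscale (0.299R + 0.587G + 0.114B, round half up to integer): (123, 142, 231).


Gray = 0.299×R + 0.587×G + 0.114×B
Gray = 0.299×123 + 0.587×142 + 0.114×231
Gray = 36.777 + 83.354 + 26.334
Gray = 146.465 → round half up → 146
Gray = 146


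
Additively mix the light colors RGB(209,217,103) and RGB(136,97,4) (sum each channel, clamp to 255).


Additive: each channel = min(255, C₁+C₂)
R: 209+136 = 345 → 255
G: 217+97 = 314 → 255
B: 103+4 = 107 → 107
= RGB(255, 255, 107)


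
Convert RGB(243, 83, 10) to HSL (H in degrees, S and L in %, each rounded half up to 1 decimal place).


Normalize: R'=243/255≈0.9529, G'=83/255≈0.3255, B'=10/255≈0.0392
Max=243/255, Min=10/255, Δ=Max-Min=233/255
L = (Max+Min)/2 = (243+10)/510 = 253/510 = 0.49607… → L = 49.6%
L ≤ 0.5 → S = Δ/(Max+Min) = 233/(243+10) = 233/253 = 0.92094… → S = 92.1%
(the 1/255 factors cancel in S and H, so raw channel differences can be used)
Max is R' → H = 60 × (((G-B)/Δ) mod 6) = 60 × (((83-10)/233) mod 6)
  73/233 = 0.3133…
  H = 60 × 0.3133… = 18.798…° → H = 18.8°
= HSL(18.8°, 92.1%, 49.6%)


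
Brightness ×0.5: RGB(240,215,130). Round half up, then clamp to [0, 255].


Multiply each channel by 0.5, round half up, clamp to [0, 255]
R: 240×0.5 = 120
G: 215×0.5 = 107.5 → round → 108
B: 130×0.5 = 65
= RGB(120, 108, 65)


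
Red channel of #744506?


Color: #744506
R = 74 = 116
G = 45 = 69
B = 06 = 6
Red = 116


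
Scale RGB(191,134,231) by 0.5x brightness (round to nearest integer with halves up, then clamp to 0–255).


Multiply each channel by 0.5, round half up, clamp to [0, 255]
R: 191×0.5 = 95.5 → round → 96
G: 134×0.5 = 67
B: 231×0.5 = 115.5 → round → 116
= RGB(96, 67, 116)


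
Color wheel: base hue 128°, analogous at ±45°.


Base hue: 128°
Left analog: (128 - 45) mod 360 = 83°
Right analog: (128 + 45) mod 360 = 173°
Analogous hues = 83° and 173°


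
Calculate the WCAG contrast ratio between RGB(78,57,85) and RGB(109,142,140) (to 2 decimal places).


Linearize each sRGB channel c=v/255: c/12.92 if c ≤ 0.04045 else ((c+0.055)/1.055)^2.4
L = 0.2126×R_lin + 0.7152×G_lin + 0.0722×B_lin
Color 1 (78,57,85):
  R=78: 78/255≈0.3059 > 0.04045 → ((0.3059+0.055)/1.055)^2.4 ≈ 0.07619
  G=57: 57/255≈0.2235 > 0.04045 → ((0.2235+0.055)/1.055)^2.4 ≈ 0.04092
  B=85: 85/255≈0.3333 > 0.04045 → ((0.3333+0.055)/1.055)^2.4 ≈ 0.09084
  L1 = 0.2126×0.07619 + 0.7152×0.04092 + 0.0722×0.09084 ≈ 0.05202
Color 2 (109,142,140):
  R=109: 109/255≈0.4275 > 0.04045 → ((0.4275+0.055)/1.055)^2.4 ≈ 0.15293
  G=142: 142/255≈0.5569 > 0.04045 → ((0.5569+0.055)/1.055)^2.4 ≈ 0.27050
  B=140: 140/255≈0.5490 > 0.04045 → ((0.5490+0.055)/1.055)^2.4 ≈ 0.26225
  L2 = 0.2126×0.15293 + 0.7152×0.27050 + 0.0722×0.26225 ≈ 0.24491
Lighter = 0.24491, Darker = 0.05202
Ratio = (L_lighter + 0.05) / (L_darker + 0.05)
Ratio = (0.24491 + 0.05) / (0.05202 + 0.05) = 0.29491 / 0.10202 ≈ 2.8907
Ratio ≈ 2.89:1


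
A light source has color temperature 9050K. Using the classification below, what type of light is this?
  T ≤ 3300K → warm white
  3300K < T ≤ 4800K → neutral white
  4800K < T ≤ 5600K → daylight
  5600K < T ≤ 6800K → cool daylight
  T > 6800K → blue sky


Temperature: 9050K
9050K > 6800K → blue sky
Classification: blue sky


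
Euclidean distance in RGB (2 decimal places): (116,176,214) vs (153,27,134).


d = √[(R₁-R₂)² + (G₁-G₂)² + (B₁-B₂)²]
d = √[(116-153)² + (176-27)² + (214-134)²]
d = √[1369 + 22201 + 6400]
d = √29970
d ≈ 173.12


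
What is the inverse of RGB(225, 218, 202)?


Invert: (255-R, 255-G, 255-B)
R: 255-225 = 30
G: 255-218 = 37
B: 255-202 = 53
= RGB(30, 37, 53)


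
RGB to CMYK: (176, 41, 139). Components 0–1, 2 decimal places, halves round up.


R'=176/255≈0.6902, G'=41/255≈0.1608, B'=139/255≈0.5451
K = 1 - max(R',G',B') = 1 - 176/255 = 79/255 = 0.30980… → 0.31
(1-R'-K)/(1-K) simplifies to (max-R)/max with max = 176:
C = (176-176)/176 = 0/176 = 0 → 0.00
M = (176-41)/176 = 135/176 = 0.76704… → 0.77
Y = (176-139)/176 = 37/176 = 0.21022… → 0.21
= CMYK(0.00, 0.77, 0.21, 0.31)


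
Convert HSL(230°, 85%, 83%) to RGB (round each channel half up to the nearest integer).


H=230°, S=0.85, L=0.83
C = (1-|2L-1|)×S = (1-|0.66|)×0.85 = 0.289
H' = H/60 = 230/60 ≈ 3.8333; X = C×(1-|H' mod 2 - 1|) ≈ 0.0482
m = L - C/2 = 0.83 - 0.1445 = 0.6855
Sector ⌊H'⌋ = 3 → (R',G',B') = (0.0, ≈0.0482, 0.289)
RGB = ((R'+m)×255, (G'+m)×255, (B'+m)×255) = (174.8025, 187.085, 248.4975)
Round half up → RGB(175, 187, 248)


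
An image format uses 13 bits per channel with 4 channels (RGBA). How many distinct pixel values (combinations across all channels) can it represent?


Total bits = 13 bits/channel × 4 channels = 52 bits
Distinct pixel values = 2^52
= 4,503,599,627,370,496 pixel values


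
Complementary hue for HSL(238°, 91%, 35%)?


Complement = opposite side of color wheel = hue + 180°
H' = (238 + 180) mod 360 = 58°
S and L unchanged.
= HSL(58°, 91%, 35%)


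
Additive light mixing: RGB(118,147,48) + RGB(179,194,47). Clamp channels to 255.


Additive: each channel = min(255, C₁+C₂)
R: 118+179 = 297 → 255
G: 147+194 = 341 → 255
B: 48+47 = 95 → 95
= RGB(255, 255, 95)


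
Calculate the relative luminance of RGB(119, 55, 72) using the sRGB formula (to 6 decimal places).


Linearize each channel (sRGB transfer function): c = v/255; c_lin = c/12.92 if c ≤ 0.04045, else ((c+0.055)/1.055)^2.4
  R: 119/255 ≈ 0.466667 > 0.04045 → ((0.466667+0.055)/1.055)^2.4 ≈ 0.184475
  G: 55/255 ≈ 0.215686 > 0.04045 → ((0.215686+0.055)/1.055)^2.4 ≈ 0.038204
  B: 72/255 ≈ 0.282353 > 0.04045 → ((0.282353+0.055)/1.055)^2.4 ≈ 0.064803
R_lin = 0.184475, G_lin = 0.038204, B_lin = 0.064803
L = 0.2126×R + 0.7152×G + 0.0722×B
L = 0.2126×0.184475 + 0.7152×0.038204 + 0.0722×0.064803
L ≈ 0.071222


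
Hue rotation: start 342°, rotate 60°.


New hue = (H + rotation) mod 360
New hue = (342 + 60) mod 360
= 402 mod 360
= 42°


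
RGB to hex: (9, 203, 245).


R = 9 → 09 (hex)
G = 203 → CB (hex)
B = 245 → F5 (hex)
Hex = #09CBF5


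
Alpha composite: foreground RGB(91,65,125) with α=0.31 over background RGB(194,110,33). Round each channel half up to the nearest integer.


C = α×F + (1-α)×B, with 1-α = 0.69
R: 0.31×91 + 0.69×194 = 28.21 + 133.86 = 162.07 → 162
G: 0.31×65 + 0.69×110 = 20.15 + 75.90 = 96.05 → 96
B: 0.31×125 + 0.69×33 = 38.75 + 22.77 = 61.52 → 62
= RGB(162, 96, 62)


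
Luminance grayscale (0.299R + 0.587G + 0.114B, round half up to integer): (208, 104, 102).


Gray = 0.299×R + 0.587×G + 0.114×B
Gray = 0.299×208 + 0.587×104 + 0.114×102
Gray = 62.192 + 61.048 + 11.628
Gray = 134.868 → round half up → 135
Gray = 135


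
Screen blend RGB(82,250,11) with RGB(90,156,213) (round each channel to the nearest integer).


Screen: C = 255 - (255-A)×(255-B)/255, rounded to nearest integer
R: 255 - (255-82)×(255-90)/255 = 255 - 28545/255 ≈ 255 - 111.941 = 143.059 → 143
G: 255 - (255-250)×(255-156)/255 = 255 - 495/255 ≈ 255 - 1.941 = 253.059 → 253
B: 255 - (255-11)×(255-213)/255 = 255 - 10248/255 ≈ 255 - 40.188 = 214.812 → 215
= RGB(143, 253, 215)


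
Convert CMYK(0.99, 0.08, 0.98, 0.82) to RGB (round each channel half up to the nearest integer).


R = 255 × (1-C) × (1-K) = 255 × 0.01 × 0.18 = 0.459 → 0
G = 255 × (1-M) × (1-K) = 255 × 0.92 × 0.18 = 42.228 → 42
B = 255 × (1-Y) × (1-K) = 255 × 0.02 × 0.18 = 0.918 → 1
= RGB(0, 42, 1)


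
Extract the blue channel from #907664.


Color: #907664
R = 90 = 144
G = 76 = 118
B = 64 = 100
Blue = 100


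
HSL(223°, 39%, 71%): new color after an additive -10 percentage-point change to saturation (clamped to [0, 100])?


Original S = 39%
Adjustment = -10 percentage points
New S = 39 + (-10) = 29
Clamp to [0, 100] → 29
= HSL(223°, 29%, 71%)


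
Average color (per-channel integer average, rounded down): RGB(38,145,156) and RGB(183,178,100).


Midpoint: each channel = ⌊(C₁+C₂)/2⌋
R: ⌊(38+183)/2⌋ = 110
G: ⌊(145+178)/2⌋ = 161
B: ⌊(156+100)/2⌋ = 128
= RGB(110, 161, 128)


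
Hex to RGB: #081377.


08 → 8 (R)
13 → 19 (G)
77 → 119 (B)
= RGB(8, 19, 119)


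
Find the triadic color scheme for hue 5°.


Triadic: equally spaced at 120° intervals
H1 = 5°
H2 = (5 + 120) mod 360 = 125°
H3 = (5 + 240) mod 360 = 245°
Triadic = 5°, 125°, 245°


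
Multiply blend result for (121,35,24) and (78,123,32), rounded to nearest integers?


Multiply: C = A×B/255, rounded to nearest integer
R: 121×78/255 = 9438/255 ≈ 37.012 → 37
G: 35×123/255 = 4305/255 ≈ 16.882 → 17
B: 24×32/255 = 768/255 ≈ 3.012 → 3
= RGB(37, 17, 3)


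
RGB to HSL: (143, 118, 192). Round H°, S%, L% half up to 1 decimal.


Normalize: R'=143/255≈0.5608, G'=118/255≈0.4627, B'=192/255≈0.7529
Max=192/255, Min=118/255, Δ=Max-Min=74/255
L = (Max+Min)/2 = (192+118)/510 = 310/510 = 0.60784… → L = 60.8%
L > 0.5 → S = Δ/(2-Max-Min) = 74/(510-192-118) = 74/200 = 0.37 → S = 37.0%
(the 1/255 factors cancel in S and H, so raw channel differences can be used)
Max is B' → H = 60 × ((R-G)/Δ + 4) = 60 × ((143-118)/74 + 4)
  25/74 + 4 = 0.3378… + 4 = 4.3378…
  H = 60 × 4.3378… = 260.270…° → H = 260.3°
= HSL(260.3°, 37.0%, 60.8%)


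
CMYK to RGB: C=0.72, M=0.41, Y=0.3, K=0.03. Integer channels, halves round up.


R = 255 × (1-C) × (1-K) = 255 × 0.28 × 0.97 = 69.258 → 69
G = 255 × (1-M) × (1-K) = 255 × 0.59 × 0.97 = 145.9365 → 146
B = 255 × (1-Y) × (1-K) = 255 × 0.70 × 0.97 = 173.145 → 173
= RGB(69, 146, 173)


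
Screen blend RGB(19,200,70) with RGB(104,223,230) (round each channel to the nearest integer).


Screen: C = 255 - (255-A)×(255-B)/255, rounded to nearest integer
R: 255 - (255-19)×(255-104)/255 = 255 - 35636/255 ≈ 255 - 139.749 = 115.251 → 115
G: 255 - (255-200)×(255-223)/255 = 255 - 1760/255 ≈ 255 - 6.902 = 248.098 → 248
B: 255 - (255-70)×(255-230)/255 = 255 - 4625/255 ≈ 255 - 18.137 = 236.863 → 237
= RGB(115, 248, 237)


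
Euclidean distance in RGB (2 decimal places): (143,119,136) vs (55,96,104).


d = √[(R₁-R₂)² + (G₁-G₂)² + (B₁-B₂)²]
d = √[(143-55)² + (119-96)² + (136-104)²]
d = √[7744 + 529 + 1024]
d = √9297
d ≈ 96.42


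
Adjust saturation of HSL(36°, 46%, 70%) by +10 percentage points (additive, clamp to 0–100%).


Original S = 46%
Adjustment = +10 percentage points
New S = 46 + (10) = 56
Clamp to [0, 100] → 56
= HSL(36°, 56%, 70%)


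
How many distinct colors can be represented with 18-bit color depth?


Colors = 2^bits = 2^18
= 262,144 colors


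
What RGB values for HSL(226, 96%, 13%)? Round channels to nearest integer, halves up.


H=226°, S=0.96, L=0.13
C = (1-|2L-1|)×S = (1-|-0.74|)×0.96 = 0.2496
H' = H/60 = 226/60 ≈ 3.7667; X = C×(1-|H' mod 2 - 1|) = 0.05824
m = L - C/2 = 0.13 - 0.1248 = 0.0052
Sector ⌊H'⌋ = 3 → (R',G',B') = (0.0, 0.05824, 0.2496)
RGB = ((R'+m)×255, (G'+m)×255, (B'+m)×255) = (1.326, 16.1772, 64.974)
Round half up → RGB(1, 16, 65)


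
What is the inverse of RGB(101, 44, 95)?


Invert: (255-R, 255-G, 255-B)
R: 255-101 = 154
G: 255-44 = 211
B: 255-95 = 160
= RGB(154, 211, 160)


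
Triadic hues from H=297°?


Triadic: equally spaced at 120° intervals
H1 = 297°
H2 = (297 + 120) mod 360 = 57°
H3 = (297 + 240) mod 360 = 177°
Triadic = 297°, 57°, 177°


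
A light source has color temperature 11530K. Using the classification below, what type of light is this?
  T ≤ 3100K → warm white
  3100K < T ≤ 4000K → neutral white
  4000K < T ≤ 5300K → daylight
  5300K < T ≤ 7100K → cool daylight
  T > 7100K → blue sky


Temperature: 11530K
11530K > 7100K → blue sky
Classification: blue sky


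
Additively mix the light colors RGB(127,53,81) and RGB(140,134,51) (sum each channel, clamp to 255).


Additive: each channel = min(255, C₁+C₂)
R: 127+140 = 267 → 255
G: 53+134 = 187 → 187
B: 81+51 = 132 → 132
= RGB(255, 187, 132)


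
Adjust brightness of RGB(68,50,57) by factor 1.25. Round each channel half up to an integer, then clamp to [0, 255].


Multiply each channel by 1.25, round half up, clamp to [0, 255]
R: 68×1.25 = 85
G: 50×1.25 = 62.5 → round → 63
B: 57×1.25 = 71.25 → round → 71
= RGB(85, 63, 71)


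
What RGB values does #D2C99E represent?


D2 → 210 (R)
C9 → 201 (G)
9E → 158 (B)
= RGB(210, 201, 158)


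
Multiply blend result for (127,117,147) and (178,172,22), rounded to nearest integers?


Multiply: C = A×B/255, rounded to nearest integer
R: 127×178/255 = 22606/255 ≈ 88.651 → 89
G: 117×172/255 = 20124/255 ≈ 78.918 → 79
B: 147×22/255 = 3234/255 ≈ 12.682 → 13
= RGB(89, 79, 13)


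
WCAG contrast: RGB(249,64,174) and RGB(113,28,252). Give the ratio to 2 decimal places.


Linearize each sRGB channel c=v/255: c/12.92 if c ≤ 0.04045 else ((c+0.055)/1.055)^2.4
L = 0.2126×R_lin + 0.7152×G_lin + 0.0722×B_lin
Color 1 (249,64,174):
  R=249: 249/255≈0.9765 > 0.04045 → ((0.9765+0.055)/1.055)^2.4 ≈ 0.94731
  G=64: 64/255≈0.2510 > 0.04045 → ((0.2510+0.055)/1.055)^2.4 ≈ 0.05127
  B=174: 174/255≈0.6824 > 0.04045 → ((0.6824+0.055)/1.055)^2.4 ≈ 0.42327
  L1 = 0.2126×0.94731 + 0.7152×0.05127 + 0.0722×0.42327 ≈ 0.26863
Color 2 (113,28,252):
  R=113: 113/255≈0.4431 > 0.04045 → ((0.4431+0.055)/1.055)^2.4 ≈ 0.16513
  G=28: 28/255≈0.1098 > 0.04045 → ((0.1098+0.055)/1.055)^2.4 ≈ 0.01161
  B=252: 252/255≈0.9882 > 0.04045 → ((0.9882+0.055)/1.055)^2.4 ≈ 0.97345
  L2 = 0.2126×0.16513 + 0.7152×0.01161 + 0.0722×0.97345 ≈ 0.11369
Lighter = 0.26863, Darker = 0.11369
Ratio = (L_lighter + 0.05) / (L_darker + 0.05)
Ratio = (0.26863 + 0.05) / (0.11369 + 0.05) = 0.31863 / 0.16369 ≈ 1.9465
Ratio ≈ 1.95:1


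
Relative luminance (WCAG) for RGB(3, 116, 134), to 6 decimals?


Linearize each channel (sRGB transfer function): c = v/255; c_lin = c/12.92 if c ≤ 0.04045, else ((c+0.055)/1.055)^2.4
  R: 3/255 ≈ 0.011765 ≤ 0.04045 → 0.011765/12.92 ≈ 0.000911
  G: 116/255 ≈ 0.454902 > 0.04045 → ((0.454902+0.055)/1.055)^2.4 ≈ 0.174647
  B: 134/255 ≈ 0.525490 > 0.04045 → ((0.525490+0.055)/1.055)^2.4 ≈ 0.238398
R_lin = 0.000911, G_lin = 0.174647, B_lin = 0.238398
L = 0.2126×R + 0.7152×G + 0.0722×B
L = 0.2126×0.000911 + 0.7152×0.174647 + 0.0722×0.238398
L ≈ 0.142314


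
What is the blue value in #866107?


Color: #866107
R = 86 = 134
G = 61 = 97
B = 07 = 7
Blue = 7


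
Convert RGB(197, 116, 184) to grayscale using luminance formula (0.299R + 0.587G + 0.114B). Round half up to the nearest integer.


Gray = 0.299×R + 0.587×G + 0.114×B
Gray = 0.299×197 + 0.587×116 + 0.114×184
Gray = 58.903 + 68.092 + 20.976
Gray = 147.971 → round half up → 148
Gray = 148


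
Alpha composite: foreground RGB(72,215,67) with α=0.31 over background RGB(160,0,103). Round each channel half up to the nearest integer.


C = α×F + (1-α)×B, with 1-α = 0.69
R: 0.31×72 + 0.69×160 = 22.32 + 110.40 = 132.72 → 133
G: 0.31×215 + 0.69×0 = 66.65 + 0.00 = 66.65 → 67
B: 0.31×67 + 0.69×103 = 20.77 + 71.07 = 91.84 → 92
= RGB(133, 67, 92)


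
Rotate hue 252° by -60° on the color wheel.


New hue = (H + rotation) mod 360
New hue = (252 -60) mod 360
= 192 mod 360
= 192°


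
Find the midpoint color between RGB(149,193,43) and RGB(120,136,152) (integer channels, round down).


Midpoint: each channel = ⌊(C₁+C₂)/2⌋
R: ⌊(149+120)/2⌋ = 134
G: ⌊(193+136)/2⌋ = 164
B: ⌊(43+152)/2⌋ = 97
= RGB(134, 164, 97)


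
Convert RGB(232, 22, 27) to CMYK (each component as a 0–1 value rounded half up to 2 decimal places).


R'=232/255≈0.9098, G'=22/255≈0.0863, B'=27/255≈0.1059
K = 1 - max(R',G',B') = 1 - 232/255 = 23/255 = 0.09019… → 0.09
(1-R'-K)/(1-K) simplifies to (max-R)/max with max = 232:
C = (232-232)/232 = 0/232 = 0 → 0.00
M = (232-22)/232 = 210/232 = 0.90517… → 0.91
Y = (232-27)/232 = 205/232 = 0.88362… → 0.88
= CMYK(0.00, 0.91, 0.88, 0.09)


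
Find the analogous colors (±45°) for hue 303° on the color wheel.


Base hue: 303°
Left analog: (303 - 45) mod 360 = 258°
Right analog: (303 + 45) mod 360 = 348°
Analogous hues = 258° and 348°


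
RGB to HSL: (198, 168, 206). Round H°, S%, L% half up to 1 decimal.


Normalize: R'=198/255≈0.7765, G'=168/255≈0.6588, B'=206/255≈0.8078
Max=206/255, Min=168/255, Δ=Max-Min=38/255
L = (Max+Min)/2 = (206+168)/510 = 374/510 = 0.73333… → L = 73.3%
L > 0.5 → S = Δ/(2-Max-Min) = 38/(510-206-168) = 38/136 = 0.27941… → S = 27.9%
(the 1/255 factors cancel in S and H, so raw channel differences can be used)
Max is B' → H = 60 × ((R-G)/Δ + 4) = 60 × ((198-168)/38 + 4)
  30/38 + 4 = 0.7894… + 4 = 4.7894…
  H = 60 × 4.7894… = 287.368…° → H = 287.4°
= HSL(287.4°, 27.9%, 73.3%)


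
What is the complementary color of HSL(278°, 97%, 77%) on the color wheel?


Complement = opposite side of color wheel = hue + 180°
H' = (278 + 180) mod 360 = 98°
S and L unchanged.
= HSL(98°, 97%, 77%)


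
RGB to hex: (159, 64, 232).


R = 159 → 9F (hex)
G = 64 → 40 (hex)
B = 232 → E8 (hex)
Hex = #9F40E8


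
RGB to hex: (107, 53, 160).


R = 107 → 6B (hex)
G = 53 → 35 (hex)
B = 160 → A0 (hex)
Hex = #6B35A0


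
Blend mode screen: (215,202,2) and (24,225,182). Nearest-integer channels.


Screen: C = 255 - (255-A)×(255-B)/255, rounded to nearest integer
R: 255 - (255-215)×(255-24)/255 = 255 - 9240/255 ≈ 255 - 36.235 = 218.765 → 219
G: 255 - (255-202)×(255-225)/255 = 255 - 1590/255 ≈ 255 - 6.235 = 248.765 → 249
B: 255 - (255-2)×(255-182)/255 = 255 - 18469/255 ≈ 255 - 72.427 = 182.573 → 183
= RGB(219, 249, 183)


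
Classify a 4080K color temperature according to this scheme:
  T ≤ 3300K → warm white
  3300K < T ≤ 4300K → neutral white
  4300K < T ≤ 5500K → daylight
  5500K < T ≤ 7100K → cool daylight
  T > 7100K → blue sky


Temperature: 4080K
3300K < 4080K ≤ 4300K → neutral white
Classification: neutral white


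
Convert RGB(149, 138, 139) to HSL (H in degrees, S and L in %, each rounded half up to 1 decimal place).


Normalize: R'=149/255≈0.5843, G'=138/255≈0.5412, B'=139/255≈0.5451
Max=149/255, Min=138/255, Δ=Max-Min=11/255
L = (Max+Min)/2 = (149+138)/510 = 287/510 = 0.56274… → L = 56.3%
L > 0.5 → S = Δ/(2-Max-Min) = 11/(510-149-138) = 11/223 = 0.04932… → S = 4.9%
(the 1/255 factors cancel in S and H, so raw channel differences can be used)
Max is R' → H = 60 × (((G-B)/Δ) mod 6) = 60 × (((138-139)/11) mod 6)
  (-1)/11 = -0.0909…; negative, so add 6 → 5.9090…
  H = 60 × 5.9090… = 354.545…° → H = 354.5°
= HSL(354.5°, 4.9%, 56.3%)


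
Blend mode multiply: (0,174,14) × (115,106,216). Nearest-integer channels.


Multiply: C = A×B/255, rounded to nearest integer
R: 0×115/255 = 0/255 ≈ 0.000 → 0
G: 174×106/255 = 18444/255 ≈ 72.329 → 72
B: 14×216/255 = 3024/255 ≈ 11.859 → 12
= RGB(0, 72, 12)


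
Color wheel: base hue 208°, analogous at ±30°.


Base hue: 208°
Left analog: (208 - 30) mod 360 = 178°
Right analog: (208 + 30) mod 360 = 238°
Analogous hues = 178° and 238°


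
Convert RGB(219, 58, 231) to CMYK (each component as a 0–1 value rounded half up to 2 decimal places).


R'=219/255≈0.8588, G'=58/255≈0.2275, B'=231/255≈0.9059
K = 1 - max(R',G',B') = 1 - 231/255 = 24/255 = 0.09411… → 0.09
(1-R'-K)/(1-K) simplifies to (max-R)/max with max = 231:
C = (231-219)/231 = 12/231 = 0.05194… → 0.05
M = (231-58)/231 = 173/231 = 0.74891… → 0.75
Y = (231-231)/231 = 0/231 = 0 → 0.00
= CMYK(0.05, 0.75, 0.00, 0.09)


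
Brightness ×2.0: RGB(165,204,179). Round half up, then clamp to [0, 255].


Multiply each channel by 2.0, round half up, clamp to [0, 255]
R: 165×2.0 = 330 → clamp → 255
G: 204×2.0 = 408 → clamp → 255
B: 179×2.0 = 358 → clamp → 255
= RGB(255, 255, 255)


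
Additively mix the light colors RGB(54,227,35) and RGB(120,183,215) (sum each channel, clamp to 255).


Additive: each channel = min(255, C₁+C₂)
R: 54+120 = 174 → 174
G: 227+183 = 410 → 255
B: 35+215 = 250 → 250
= RGB(174, 255, 250)


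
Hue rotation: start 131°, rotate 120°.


New hue = (H + rotation) mod 360
New hue = (131 + 120) mod 360
= 251 mod 360
= 251°


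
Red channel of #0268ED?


Color: #0268ED
R = 02 = 2
G = 68 = 104
B = ED = 237
Red = 2


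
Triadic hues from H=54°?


Triadic: equally spaced at 120° intervals
H1 = 54°
H2 = (54 + 120) mod 360 = 174°
H3 = (54 + 240) mod 360 = 294°
Triadic = 54°, 174°, 294°


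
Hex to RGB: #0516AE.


05 → 5 (R)
16 → 22 (G)
AE → 174 (B)
= RGB(5, 22, 174)


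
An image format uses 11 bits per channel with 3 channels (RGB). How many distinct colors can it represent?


Total bits = 11 bits/channel × 3 channels = 33 bits
Distinct colors = 2^33
= 8,589,934,592 colors


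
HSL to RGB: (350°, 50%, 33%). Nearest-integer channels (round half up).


H=350°, S=0.50, L=0.33
C = (1-|2L-1|)×S = (1-|-0.34|)×0.50 = 0.33
H' = H/60 = 350/60 ≈ 5.8333; X = C×(1-|H' mod 2 - 1|) = 0.055
m = L - C/2 = 0.33 - 0.165 = 0.165
Sector ⌊H'⌋ = 5 → (R',G',B') = (0.33, 0.0, 0.055)
RGB = ((R'+m)×255, (G'+m)×255, (B'+m)×255) = (126.225, 42.075, 56.1)
Round half up → RGB(126, 42, 56)


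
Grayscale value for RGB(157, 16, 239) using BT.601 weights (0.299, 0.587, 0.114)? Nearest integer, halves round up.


Gray = 0.299×R + 0.587×G + 0.114×B
Gray = 0.299×157 + 0.587×16 + 0.114×239
Gray = 46.943 + 9.392 + 27.246
Gray = 83.581 → round half up → 84
Gray = 84


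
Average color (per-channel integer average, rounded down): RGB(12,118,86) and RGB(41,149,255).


Midpoint: each channel = ⌊(C₁+C₂)/2⌋
R: ⌊(12+41)/2⌋ = 26
G: ⌊(118+149)/2⌋ = 133
B: ⌊(86+255)/2⌋ = 170
= RGB(26, 133, 170)


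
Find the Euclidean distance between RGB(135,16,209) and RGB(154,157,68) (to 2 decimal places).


d = √[(R₁-R₂)² + (G₁-G₂)² + (B₁-B₂)²]
d = √[(135-154)² + (16-157)² + (209-68)²]
d = √[361 + 19881 + 19881]
d = √40123
d ≈ 200.31
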